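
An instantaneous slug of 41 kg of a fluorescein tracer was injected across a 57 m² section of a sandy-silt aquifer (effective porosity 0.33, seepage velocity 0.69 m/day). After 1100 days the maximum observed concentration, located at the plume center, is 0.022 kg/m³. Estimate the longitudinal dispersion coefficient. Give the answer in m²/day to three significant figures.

At the plume center C_max = M/(n_e·A·√(4πDt)), so D = M²/(4πt·(n_e·A·C_max)²).
n_e·A·C_max = 0.33 × 57 × 0.022 = 0.4138 kg/m.
D = 41²/(4π × 1100 × 0.4138²) = 0.710 m²/day.

0.710 m²/day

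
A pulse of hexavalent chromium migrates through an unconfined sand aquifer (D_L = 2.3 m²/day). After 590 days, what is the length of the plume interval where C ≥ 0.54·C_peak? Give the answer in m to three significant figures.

The plume is Gaussian with σ = √(2Dt) = √(2 × 2.3 × 590) = 52.10 m.
C/C_peak = exp(−Δx²/(2σ²)) = 0.54 ⇒ Δx = σ·√(−2 ln 0.54) = 52.10 × 1.110 = 57.83 m.
Width = 2Δx = 116 m.

116 m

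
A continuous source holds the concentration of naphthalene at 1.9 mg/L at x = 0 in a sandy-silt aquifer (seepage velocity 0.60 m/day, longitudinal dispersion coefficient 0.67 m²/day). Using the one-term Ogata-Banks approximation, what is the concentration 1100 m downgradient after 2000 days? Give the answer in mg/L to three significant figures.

1.85 mg/L

For a continuous step input, C/C₀ ≈ ½·erfc((x−vt)/(2√(Dt))).
vt = 0.60 × 2000 = 1200 m and 2√(Dt) = 2√(0.67 × 2000) = 73.21 m.
Argument (x−vt)/(2√(Dt)) = (1100 − 1200)/73.21 = -1.366; ½·erfc(-1.366) = 0.9733.
C = 1.9 × 0.9733 = 1.85 mg/L.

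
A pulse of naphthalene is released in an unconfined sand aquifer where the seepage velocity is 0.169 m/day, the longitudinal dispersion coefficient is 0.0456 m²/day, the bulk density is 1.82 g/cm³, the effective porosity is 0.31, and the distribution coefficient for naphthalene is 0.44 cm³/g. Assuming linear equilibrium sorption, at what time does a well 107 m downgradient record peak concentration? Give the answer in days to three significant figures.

Retardation factor R = 1 + ρ_b·K_d/n = 1 + 1.82 × 0.44/0.31 = 3.583.
Sorption retards both mechanisms: v_R = v/R = 0.04717 m/day, D_R = D/R = 0.01273 m²/day.
Peak time from v_R²t² + 2D_R t − x² = 0: t = (√(D_R² + v_R²x²) − D_R)/v_R².
√(D_R² + v_R²x²) = √(0.01273² + 0.04717² × 107²) = 5.047; v_R² = 0.002225.
t = (5.047 − 0.01273)/0.002225 = 2260 days.

2260 days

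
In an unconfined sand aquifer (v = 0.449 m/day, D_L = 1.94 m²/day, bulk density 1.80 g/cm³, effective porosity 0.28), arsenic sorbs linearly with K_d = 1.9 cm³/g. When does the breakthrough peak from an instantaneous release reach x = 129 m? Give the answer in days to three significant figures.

Retardation factor R = 1 + ρ_b·K_d/n = 1 + 1.80 × 1.9/0.28 = 13.21.
Sorption retards both mechanisms: v_R = v/R = 0.03399 m/day, D_R = D/R = 0.1469 m²/day.
Peak time from v_R²t² + 2D_R t − x² = 0: t = (√(D_R² + v_R²x²) − D_R)/v_R².
√(D_R² + v_R²x²) = √(0.1469² + 0.03399² × 129²) = 4.387; v_R² = 0.001155.
t = (4.387 − 0.1469)/0.001155 = 3670 days.

3670 days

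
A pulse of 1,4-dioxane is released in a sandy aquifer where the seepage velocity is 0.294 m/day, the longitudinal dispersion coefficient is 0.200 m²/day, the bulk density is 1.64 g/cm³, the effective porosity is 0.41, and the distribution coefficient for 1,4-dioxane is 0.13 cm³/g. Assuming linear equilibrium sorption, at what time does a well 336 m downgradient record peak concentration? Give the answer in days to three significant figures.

1730 days

Retardation factor R = 1 + ρ_b·K_d/n = 1 + 1.64 × 0.13/0.41 = 1.520.
Sorption retards both mechanisms: v_R = v/R = 0.1934 m/day, D_R = D/R = 0.1316 m²/day.
Peak time from v_R²t² + 2D_R t − x² = 0: t = (√(D_R² + v_R²x²) − D_R)/v_R².
√(D_R² + v_R²x²) = √(0.1316² + 0.1934² × 336²) = 64.98; v_R² = 0.03740.
t = (64.98 − 0.1316)/0.03740 = 1730 days.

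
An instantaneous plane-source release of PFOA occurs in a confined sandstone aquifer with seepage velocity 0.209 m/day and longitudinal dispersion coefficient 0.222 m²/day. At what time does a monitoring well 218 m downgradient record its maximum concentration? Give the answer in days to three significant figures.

1040 days

For the 1D instantaneous-source solution, setting ∂C/∂t = 0 at fixed x gives v²t² + 2Dt − x² = 0, so t = (√(D² + v²x²) − D)/v².
√(D² + v²x²) = √(0.222² + 0.209² × 218²) = 45.56; v² = 0.043681.
t = (45.56 − 0.222)/0.043681 = 1040 days (vs. the pure-advection estimate x/v = 1040 d).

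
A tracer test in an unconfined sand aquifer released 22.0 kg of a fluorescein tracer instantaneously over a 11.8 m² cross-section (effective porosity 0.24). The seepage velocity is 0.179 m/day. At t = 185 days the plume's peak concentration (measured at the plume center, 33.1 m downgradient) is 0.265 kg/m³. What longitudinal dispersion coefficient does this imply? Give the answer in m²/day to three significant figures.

0.370 m²/day

At the plume center C_max = M/(n_e·A·√(4πDt)), so D = M²/(4πt·(n_e·A·C_max)²).
n_e·A·C_max = 0.24 × 11.8 × 0.265 = 0.7505 kg/m.
D = 22.0²/(4π × 185 × 0.7505²) = 0.370 m²/day.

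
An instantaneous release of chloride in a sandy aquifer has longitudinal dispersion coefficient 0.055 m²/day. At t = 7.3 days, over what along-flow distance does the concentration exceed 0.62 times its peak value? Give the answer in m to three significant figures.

The plume is Gaussian with σ = √(2Dt) = √(2 × 0.055 × 7.3) = 0.8961 m.
C/C_peak = exp(−Δx²/(2σ²)) = 0.62 ⇒ Δx = σ·√(−2 ln 0.62) = 0.8961 × 0.9778 = 0.8762 m.
Width = 2Δx = 1.75 m.

1.75 m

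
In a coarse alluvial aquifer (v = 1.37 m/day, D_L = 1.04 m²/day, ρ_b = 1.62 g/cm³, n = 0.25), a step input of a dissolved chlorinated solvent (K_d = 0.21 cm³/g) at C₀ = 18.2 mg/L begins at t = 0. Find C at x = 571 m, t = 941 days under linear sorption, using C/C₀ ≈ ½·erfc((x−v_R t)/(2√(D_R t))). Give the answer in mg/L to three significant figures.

Retardation factor R = 1 + ρ_b·K_d/n = 1 + 1.62 × 0.21/0.25 = 2.361.
Sorption retards both mechanisms: v_R = v/R = 0.5803 m/day, D_R = D/R = 0.4405 m²/day.
v_R·t = 0.5803 × 941 = 546.0623 m; 2√(D_R t) = 40.72 m; argument = (571 − 546.0623)/40.72 = 0.6124.
C = C₀ × ½·erfc(0.6124) = 18.2 × 0.1932 = 3.52 mg/L.

3.52 mg/L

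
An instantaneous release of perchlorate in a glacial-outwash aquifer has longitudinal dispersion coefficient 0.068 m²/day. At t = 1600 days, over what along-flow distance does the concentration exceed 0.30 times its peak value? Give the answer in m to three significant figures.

45.8 m

The plume is Gaussian with σ = √(2Dt) = √(2 × 0.068 × 1600) = 14.75 m.
C/C_peak = exp(−Δx²/(2σ²)) = 0.30 ⇒ Δx = σ·√(−2 ln 0.30) = 14.75 × 1.552 = 22.89 m.
Width = 2Δx = 45.8 m.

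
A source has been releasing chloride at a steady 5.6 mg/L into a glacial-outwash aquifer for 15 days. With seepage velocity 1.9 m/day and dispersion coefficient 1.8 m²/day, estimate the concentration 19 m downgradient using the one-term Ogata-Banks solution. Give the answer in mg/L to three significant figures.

5.05 mg/L

For a continuous step input, C/C₀ ≈ ½·erfc((x−vt)/(2√(Dt))).
vt = 1.9 × 15 = 28.5 m and 2√(Dt) = 2√(1.8 × 15) = 10.39 m.
Argument (x−vt)/(2√(Dt)) = (19 − 28.5)/10.39 = -0.9143; ½·erfc(-0.9143) = 0.9020.
C = 5.6 × 0.9020 = 5.05 mg/L.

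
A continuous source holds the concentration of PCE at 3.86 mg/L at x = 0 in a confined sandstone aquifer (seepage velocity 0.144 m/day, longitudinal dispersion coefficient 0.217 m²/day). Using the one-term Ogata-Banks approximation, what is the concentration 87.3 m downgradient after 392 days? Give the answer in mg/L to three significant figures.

For a continuous step input, C/C₀ ≈ ½·erfc((x−vt)/(2√(Dt))).
vt = 0.144 × 392 = 56.448 m and 2√(Dt) = 2√(0.217 × 392) = 18.45 m.
Argument (x−vt)/(2√(Dt)) = (87.3 − 56.448)/18.45 = 1.672; ½·erfc(1.672) = 0.009026.
C = 3.86 × 0.009026 = 0.0348 mg/L.

0.0348 mg/L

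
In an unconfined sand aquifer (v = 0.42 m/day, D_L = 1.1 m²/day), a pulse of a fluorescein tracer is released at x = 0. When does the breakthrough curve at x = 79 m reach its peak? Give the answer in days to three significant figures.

182 days

For the 1D instantaneous-source solution, setting ∂C/∂t = 0 at fixed x gives v²t² + 2Dt − x² = 0, so t = (√(D² + v²x²) − D)/v².
√(D² + v²x²) = √(1.1² + 0.42² × 79²) = 33.20; v² = 0.1764.
t = (33.20 − 1.1)/0.1764 = 182 days (vs. the pure-advection estimate x/v = 188 d).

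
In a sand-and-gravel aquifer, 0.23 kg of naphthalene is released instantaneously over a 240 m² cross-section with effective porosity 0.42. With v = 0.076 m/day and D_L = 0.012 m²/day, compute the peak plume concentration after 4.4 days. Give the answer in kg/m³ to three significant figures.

0.00280 kg/m³

The peak of an instantaneous 1D plume sits at x = vt; there the Gaussian factor is 1 and C_max = M/(n_e·A·√(4πDt)), where n_e·A is the pore area the mass is dissolved in.
√(4πDt) = √(4π × 0.012 × 4.4) = 0.8146 m, so C_max = 0.23/(0.42 × 240 × 0.8146) = 0.00280 kg/m³.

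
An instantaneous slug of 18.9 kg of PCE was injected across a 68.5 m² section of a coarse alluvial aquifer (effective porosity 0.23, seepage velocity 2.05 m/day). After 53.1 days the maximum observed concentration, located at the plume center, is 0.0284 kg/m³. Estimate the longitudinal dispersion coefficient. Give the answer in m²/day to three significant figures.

At the plume center C_max = M/(n_e·A·√(4πDt)), so D = M²/(4πt·(n_e·A·C_max)²).
n_e·A·C_max = 0.23 × 68.5 × 0.0284 = 0.4474 kg/m.
D = 18.9²/(4π × 53.1 × 0.4474²) = 2.67 m²/day.

2.67 m²/day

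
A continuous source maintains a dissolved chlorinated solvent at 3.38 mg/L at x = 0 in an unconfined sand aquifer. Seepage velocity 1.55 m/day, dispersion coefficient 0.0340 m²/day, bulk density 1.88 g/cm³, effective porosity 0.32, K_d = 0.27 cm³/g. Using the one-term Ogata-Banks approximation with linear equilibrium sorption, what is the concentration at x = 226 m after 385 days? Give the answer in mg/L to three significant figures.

Retardation factor R = 1 + ρ_b·K_d/n = 1 + 1.88 × 0.27/0.32 = 2.586.
Sorption retards both mechanisms: v_R = v/R = 0.5994 m/day, D_R = D/R = 0.01315 m²/day.
v_R·t = 0.5994 × 385 = 230.769 m; 2√(D_R t) = 4.500 m; argument = (226 − 230.769)/4.500 = -1.060.
C = C₀ × ½·erfc(-1.060) = 3.38 × 0.9331 = 3.15 mg/L.

3.15 mg/L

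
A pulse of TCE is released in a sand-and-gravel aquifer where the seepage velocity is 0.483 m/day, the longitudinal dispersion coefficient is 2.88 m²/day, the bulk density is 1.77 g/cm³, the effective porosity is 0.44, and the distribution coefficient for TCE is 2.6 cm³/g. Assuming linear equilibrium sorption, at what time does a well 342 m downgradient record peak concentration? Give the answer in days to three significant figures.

Retardation factor R = 1 + ρ_b·K_d/n = 1 + 1.77 × 2.6/0.44 = 11.46.
Sorption retards both mechanisms: v_R = v/R = 0.04215 m/day, D_R = D/R = 0.2513 m²/day.
Peak time from v_R²t² + 2D_R t − x² = 0: t = (√(D_R² + v_R²x²) − D_R)/v_R².
√(D_R² + v_R²x²) = √(0.2513² + 0.04215² × 342²) = 14.42; v_R² = 0.001777.
t = (14.42 − 0.2513)/0.001777 = 7970 days.

7970 days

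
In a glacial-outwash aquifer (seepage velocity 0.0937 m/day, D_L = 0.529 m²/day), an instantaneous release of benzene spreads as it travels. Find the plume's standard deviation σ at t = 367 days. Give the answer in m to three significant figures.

Dispersive spreading gives a Gaussian with σ² = 2Dt; advection only shifts the center.
σ = √(2 × 0.529 × 367) = 19.7 m.

19.7 m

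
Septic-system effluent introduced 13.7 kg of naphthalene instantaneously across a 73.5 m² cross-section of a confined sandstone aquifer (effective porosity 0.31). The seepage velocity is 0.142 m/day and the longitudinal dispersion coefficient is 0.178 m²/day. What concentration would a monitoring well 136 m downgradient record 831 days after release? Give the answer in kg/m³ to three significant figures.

For an instantaneous plane source, C(x,t) = M/(n_e·A·√(4πDt)) · exp(−(x−vt)²/(4Dt)), with n_e·A the pore (flow) area.
Plume center vt = 0.142 × 831 = 118.002 m, so the well at 136 m is 17.998 m downgradient of the peak.
√(4πDt) = 43.11 m, giving peak height M/(n_e·A·√(4πDt)) = 13.7/(0.31 × 73.5 × 43.11) = 0.01395 kg/m³.
(x−vt)²/(4Dt) = (17.998)²/(4 × 0.178 × 831) = 0.5475; exp(−0.5475) = 0.5784.
C = 0.01395 × 0.5784 = 0.00807 kg/m³.

0.00807 kg/m³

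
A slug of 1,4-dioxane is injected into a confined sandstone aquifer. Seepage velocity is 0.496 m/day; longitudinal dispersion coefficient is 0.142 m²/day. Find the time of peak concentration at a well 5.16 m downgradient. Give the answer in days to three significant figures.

9.84 days

For the 1D instantaneous-source solution, setting ∂C/∂t = 0 at fixed x gives v²t² + 2Dt − x² = 0, so t = (√(D² + v²x²) − D)/v².
√(D² + v²x²) = √(0.142² + 0.496² × 5.16²) = 2.563; v² = 0.246016.
t = (2.563 − 0.142)/0.246016 = 9.84 days (vs. the pure-advection estimate x/v = 10.4 d).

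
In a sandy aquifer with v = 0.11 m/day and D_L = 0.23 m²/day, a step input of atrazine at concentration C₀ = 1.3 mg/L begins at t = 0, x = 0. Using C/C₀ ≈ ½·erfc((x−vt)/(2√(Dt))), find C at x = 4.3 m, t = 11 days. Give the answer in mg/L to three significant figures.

For a continuous step input, C/C₀ ≈ ½·erfc((x−vt)/(2√(Dt))).
vt = 0.11 × 11 = 1.21 m and 2√(Dt) = 2√(0.23 × 11) = 3.181 m.
Argument (x−vt)/(2√(Dt)) = (4.3 − 1.21)/3.181 = 0.9714; ½·erfc(0.9714) = 0.08476.
C = 1.3 × 0.08476 = 0.110 mg/L.

0.110 mg/L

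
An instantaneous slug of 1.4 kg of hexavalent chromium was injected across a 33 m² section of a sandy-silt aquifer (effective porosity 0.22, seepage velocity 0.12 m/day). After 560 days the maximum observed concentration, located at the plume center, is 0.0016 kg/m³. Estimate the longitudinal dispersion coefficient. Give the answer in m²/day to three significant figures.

At the plume center C_max = M/(n_e·A·√(4πDt)), so D = M²/(4πt·(n_e·A·C_max)²).
n_e·A·C_max = 0.22 × 33 × 0.0016 = 0.01162 kg/m.
D = 1.4²/(4π × 560 × 0.01162²) = 2.06 m²/day.

2.06 m²/day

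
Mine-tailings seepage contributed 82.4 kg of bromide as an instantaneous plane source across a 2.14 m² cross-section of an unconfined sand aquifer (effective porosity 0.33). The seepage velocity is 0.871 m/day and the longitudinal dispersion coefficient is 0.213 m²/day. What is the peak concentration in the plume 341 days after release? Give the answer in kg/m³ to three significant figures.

The peak of an instantaneous 1D plume sits at x = vt; there the Gaussian factor is 1 and C_max = M/(n_e·A·√(4πDt)), where n_e·A is the pore area the mass is dissolved in.
√(4πDt) = √(4π × 0.213 × 341) = 30.21 m, so C_max = 82.4/(0.33 × 2.14 × 30.21) = 3.86 kg/m³.

3.86 kg/m³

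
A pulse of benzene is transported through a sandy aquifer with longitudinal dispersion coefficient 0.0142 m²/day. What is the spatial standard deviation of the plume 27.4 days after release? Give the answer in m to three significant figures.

Dispersive spreading gives a Gaussian with σ² = 2Dt; advection only shifts the center.
σ = √(2 × 0.0142 × 27.4) = 0.882 m.

0.882 m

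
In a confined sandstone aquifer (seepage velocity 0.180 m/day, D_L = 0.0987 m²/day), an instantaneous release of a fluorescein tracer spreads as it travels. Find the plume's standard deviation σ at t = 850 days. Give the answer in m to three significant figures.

13.0 m

Dispersive spreading gives a Gaussian with σ² = 2Dt; advection only shifts the center.
σ = √(2 × 0.0987 × 850) = 13.0 m.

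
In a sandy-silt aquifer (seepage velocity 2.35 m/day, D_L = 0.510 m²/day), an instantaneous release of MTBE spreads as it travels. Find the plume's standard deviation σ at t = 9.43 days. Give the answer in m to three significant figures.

Dispersive spreading gives a Gaussian with σ² = 2Dt; advection only shifts the center.
σ = √(2 × 0.510 × 9.43) = 3.10 m.

3.10 m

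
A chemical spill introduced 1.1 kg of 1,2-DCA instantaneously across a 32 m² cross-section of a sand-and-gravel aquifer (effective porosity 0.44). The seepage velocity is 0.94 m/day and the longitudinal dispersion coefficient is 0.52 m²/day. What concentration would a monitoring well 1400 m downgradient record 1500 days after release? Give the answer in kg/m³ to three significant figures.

0.000764 kg/m³

For an instantaneous plane source, C(x,t) = M/(n_e·A·√(4πDt)) · exp(−(x−vt)²/(4Dt)), with n_e·A the pore (flow) area.
Plume center vt = 0.94 × 1500 = 1410 m, so the well at 1400 m is 10 m upgradient of the peak.
√(4πDt) = 99.00 m, giving peak height M/(n_e·A·√(4πDt)) = 1.1/(0.44 × 32 × 99.00) = 0.0007891 kg/m³.
(x−vt)²/(4Dt) = (-10)²/(4 × 0.52 × 1500) = 0.03205; exp(−0.03205) = 0.9685.
C = 0.0007891 × 0.9685 = 0.000764 kg/m³.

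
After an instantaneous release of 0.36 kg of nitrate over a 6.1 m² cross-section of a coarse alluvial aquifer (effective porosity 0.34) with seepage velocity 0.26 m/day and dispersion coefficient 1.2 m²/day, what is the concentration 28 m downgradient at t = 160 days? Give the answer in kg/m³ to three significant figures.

0.00278 kg/m³

For an instantaneous plane source, C(x,t) = M/(n_e·A·√(4πDt)) · exp(−(x−vt)²/(4Dt)), with n_e·A the pore (flow) area.
Plume center vt = 0.26 × 160 = 41.6 m, so the well at 28 m is 13.6 m upgradient of the peak.
√(4πDt) = 49.12 m, giving peak height M/(n_e·A·√(4πDt)) = 0.36/(0.34 × 6.1 × 49.12) = 0.003534 kg/m³.
(x−vt)²/(4Dt) = (-13.6)²/(4 × 1.2 × 160) = 0.2408; exp(−0.2408) = 0.7860.
C = 0.003534 × 0.7860 = 0.00278 kg/m³.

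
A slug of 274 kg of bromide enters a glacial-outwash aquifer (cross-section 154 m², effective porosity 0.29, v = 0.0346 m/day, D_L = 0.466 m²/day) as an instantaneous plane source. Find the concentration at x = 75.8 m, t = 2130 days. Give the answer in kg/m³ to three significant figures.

For an instantaneous plane source, C(x,t) = M/(n_e·A·√(4πDt)) · exp(−(x−vt)²/(4Dt)), with n_e·A the pore (flow) area.
Plume center vt = 0.0346 × 2130 = 73.698 m, so the well at 75.8 m is 2.102 m downgradient of the peak.
√(4πDt) = 111.7 m, giving peak height M/(n_e·A·√(4πDt)) = 274/(0.29 × 154 × 111.7) = 0.05493 kg/m³.
(x−vt)²/(4Dt) = (2.102)²/(4 × 0.466 × 2130) = 0.001113; exp(−0.001113) = 0.9989.
C = 0.05493 × 0.9989 = 0.0549 kg/m³.

0.0549 kg/m³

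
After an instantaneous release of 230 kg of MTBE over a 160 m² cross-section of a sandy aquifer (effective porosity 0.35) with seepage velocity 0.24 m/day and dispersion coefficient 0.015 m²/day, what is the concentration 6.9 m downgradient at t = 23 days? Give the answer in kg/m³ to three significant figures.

For an instantaneous plane source, C(x,t) = M/(n_e·A·√(4πDt)) · exp(−(x−vt)²/(4Dt)), with n_e·A the pore (flow) area.
Plume center vt = 0.24 × 23 = 5.52 m, so the well at 6.9 m is 1.38 m downgradient of the peak.
√(4πDt) = 2.082 m, giving peak height M/(n_e·A·√(4πDt)) = 230/(0.35 × 160 × 2.082) = 1.973 kg/m³.
(x−vt)²/(4Dt) = (1.38)²/(4 × 0.015 × 23) = 1.380; exp(−1.380) = 0.2516.
C = 1.973 × 0.2516 = 0.496 kg/m³.

0.496 kg/m³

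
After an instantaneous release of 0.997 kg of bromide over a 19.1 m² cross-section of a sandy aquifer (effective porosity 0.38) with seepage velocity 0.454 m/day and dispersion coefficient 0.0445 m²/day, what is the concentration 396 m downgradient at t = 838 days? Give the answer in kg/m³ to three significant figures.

0.00125 kg/m³

For an instantaneous plane source, C(x,t) = M/(n_e·A·√(4πDt)) · exp(−(x−vt)²/(4Dt)), with n_e·A the pore (flow) area.
Plume center vt = 0.454 × 838 = 380.452 m, so the well at 396 m is 15.548 m downgradient of the peak.
√(4πDt) = 21.65 m, giving peak height M/(n_e·A·√(4πDt)) = 0.997/(0.38 × 19.1 × 21.65) = 0.006345 kg/m³.
(x−vt)²/(4Dt) = (15.548)²/(4 × 0.0445 × 838) = 1.621; exp(−1.621) = 0.1977.
C = 0.006345 × 0.1977 = 0.00125 kg/m³.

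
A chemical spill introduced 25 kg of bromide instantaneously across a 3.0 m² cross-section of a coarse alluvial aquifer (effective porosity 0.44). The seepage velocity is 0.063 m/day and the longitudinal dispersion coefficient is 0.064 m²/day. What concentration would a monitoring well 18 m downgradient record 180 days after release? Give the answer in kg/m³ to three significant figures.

0.601 kg/m³

For an instantaneous plane source, C(x,t) = M/(n_e·A·√(4πDt)) · exp(−(x−vt)²/(4Dt)), with n_e·A the pore (flow) area.
Plume center vt = 0.063 × 180 = 11.34 m, so the well at 18 m is 6.66 m downgradient of the peak.
√(4πDt) = 12.03 m, giving peak height M/(n_e·A·√(4πDt)) = 25/(0.44 × 3.0 × 12.03) = 1.574 kg/m³.
(x−vt)²/(4Dt) = (6.66)²/(4 × 0.064 × 180) = 0.9626; exp(−0.9626) = 0.3819.
C = 1.574 × 0.3819 = 0.601 kg/m³.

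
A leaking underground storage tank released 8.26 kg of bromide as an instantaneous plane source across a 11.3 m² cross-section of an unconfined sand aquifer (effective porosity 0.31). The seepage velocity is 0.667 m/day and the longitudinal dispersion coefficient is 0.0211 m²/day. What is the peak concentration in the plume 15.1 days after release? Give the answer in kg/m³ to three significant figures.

The peak of an instantaneous 1D plume sits at x = vt; there the Gaussian factor is 1 and C_max = M/(n_e·A·√(4πDt)), where n_e·A is the pore area the mass is dissolved in.
√(4πDt) = √(4π × 0.0211 × 15.1) = 2.001 m, so C_max = 8.26/(0.31 × 11.3 × 2.001) = 1.18 kg/m³.

1.18 kg/m³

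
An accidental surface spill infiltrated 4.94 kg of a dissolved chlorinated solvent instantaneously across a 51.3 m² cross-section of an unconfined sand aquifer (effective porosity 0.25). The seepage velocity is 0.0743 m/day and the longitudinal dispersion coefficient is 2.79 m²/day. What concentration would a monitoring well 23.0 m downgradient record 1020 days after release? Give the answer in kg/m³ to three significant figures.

For an instantaneous plane source, C(x,t) = M/(n_e·A·√(4πDt)) · exp(−(x−vt)²/(4Dt)), with n_e·A the pore (flow) area.
Plume center vt = 0.0743 × 1020 = 75.786 m, so the well at 23.0 m is 52.786 m upgradient of the peak.
√(4πDt) = 189.1 m, giving peak height M/(n_e·A·√(4πDt)) = 4.94/(0.25 × 51.3 × 189.1) = 0.002037 kg/m³.
(x−vt)²/(4Dt) = (-52.786)²/(4 × 2.79 × 1020) = 0.2448; exp(−0.2448) = 0.7829.
C = 0.002037 × 0.7829 = 0.00159 kg/m³.

0.00159 kg/m³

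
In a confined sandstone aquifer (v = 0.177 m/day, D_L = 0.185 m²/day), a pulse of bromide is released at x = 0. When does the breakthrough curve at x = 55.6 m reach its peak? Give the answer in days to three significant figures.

308 days

For the 1D instantaneous-source solution, setting ∂C/∂t = 0 at fixed x gives v²t² + 2Dt − x² = 0, so t = (√(D² + v²x²) − D)/v².
√(D² + v²x²) = √(0.185² + 0.177² × 55.6²) = 9.843; v² = 0.031329.
t = (9.843 − 0.185)/0.031329 = 308 days (vs. the pure-advection estimate x/v = 314 d).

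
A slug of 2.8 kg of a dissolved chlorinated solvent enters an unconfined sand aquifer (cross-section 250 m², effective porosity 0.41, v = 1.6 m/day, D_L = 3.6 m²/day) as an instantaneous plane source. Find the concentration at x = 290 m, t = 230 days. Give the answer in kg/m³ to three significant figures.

For an instantaneous plane source, C(x,t) = M/(n_e·A·√(4πDt)) · exp(−(x−vt)²/(4Dt)), with n_e·A the pore (flow) area.
Plume center vt = 1.6 × 230 = 368 m, so the well at 290 m is 78 m upgradient of the peak.
√(4πDt) = 102.0 m, giving peak height M/(n_e·A·√(4πDt)) = 2.8/(0.41 × 250 × 102.0) = 0.0002678 kg/m³.
(x−vt)²/(4Dt) = (-78)²/(4 × 3.6 × 230) = 1.837; exp(−1.837) = 0.1593.
C = 0.0002678 × 0.1593 = 4.27e-05 kg/m³.

4.27e-05 kg/m³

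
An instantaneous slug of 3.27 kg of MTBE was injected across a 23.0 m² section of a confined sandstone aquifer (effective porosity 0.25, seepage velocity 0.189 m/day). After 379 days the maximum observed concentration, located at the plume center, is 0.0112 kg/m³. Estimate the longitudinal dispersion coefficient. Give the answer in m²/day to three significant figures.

0.541 m²/day

At the plume center C_max = M/(n_e·A·√(4πDt)), so D = M²/(4πt·(n_e·A·C_max)²).
n_e·A·C_max = 0.25 × 23.0 × 0.0112 = 0.06440 kg/m.
D = 3.27²/(4π × 379 × 0.06440²) = 0.541 m²/day.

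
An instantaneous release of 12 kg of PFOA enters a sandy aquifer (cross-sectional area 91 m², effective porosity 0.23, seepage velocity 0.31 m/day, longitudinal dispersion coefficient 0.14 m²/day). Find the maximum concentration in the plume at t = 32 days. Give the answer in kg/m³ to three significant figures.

0.0764 kg/m³

The peak of an instantaneous 1D plume sits at x = vt; there the Gaussian factor is 1 and C_max = M/(n_e·A·√(4πDt)), where n_e·A is the pore area the mass is dissolved in.
√(4πDt) = √(4π × 0.14 × 32) = 7.503 m, so C_max = 12/(0.23 × 91 × 7.503) = 0.0764 kg/m³.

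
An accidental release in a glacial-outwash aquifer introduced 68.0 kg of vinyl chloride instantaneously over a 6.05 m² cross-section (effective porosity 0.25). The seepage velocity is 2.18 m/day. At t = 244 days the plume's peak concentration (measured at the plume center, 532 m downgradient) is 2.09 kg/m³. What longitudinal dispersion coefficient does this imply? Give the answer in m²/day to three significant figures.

At the plume center C_max = M/(n_e·A·√(4πDt)), so D = M²/(4πt·(n_e·A·C_max)²).
n_e·A·C_max = 0.25 × 6.05 × 2.09 = 3.161 kg/m.
D = 68.0²/(4π × 244 × 3.161²) = 0.151 m²/day.

0.151 m²/day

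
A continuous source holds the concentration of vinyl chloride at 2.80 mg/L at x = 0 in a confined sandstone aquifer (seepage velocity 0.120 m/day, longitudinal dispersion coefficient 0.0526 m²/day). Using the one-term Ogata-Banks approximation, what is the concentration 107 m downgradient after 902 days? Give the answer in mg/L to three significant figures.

For a continuous step input, C/C₀ ≈ ½·erfc((x−vt)/(2√(Dt))).
vt = 0.120 × 902 = 108.24 m and 2√(Dt) = 2√(0.0526 × 902) = 13.78 m.
Argument (x−vt)/(2√(Dt)) = (107 − 108.24)/13.78 = -0.08999; ½·erfc(-0.08999) = 0.5506.
C = 2.80 × 0.5506 = 1.54 mg/L.

1.54 mg/L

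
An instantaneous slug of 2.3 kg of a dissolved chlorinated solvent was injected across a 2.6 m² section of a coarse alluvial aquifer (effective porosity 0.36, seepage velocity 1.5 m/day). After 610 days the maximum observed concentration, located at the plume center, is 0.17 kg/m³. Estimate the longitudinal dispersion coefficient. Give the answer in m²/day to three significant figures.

At the plume center C_max = M/(n_e·A·√(4πDt)), so D = M²/(4πt·(n_e·A·C_max)²).
n_e·A·C_max = 0.36 × 2.6 × 0.17 = 0.1591 kg/m.
D = 2.3²/(4π × 610 × 0.1591²) = 0.0273 m²/day.

0.0273 m²/day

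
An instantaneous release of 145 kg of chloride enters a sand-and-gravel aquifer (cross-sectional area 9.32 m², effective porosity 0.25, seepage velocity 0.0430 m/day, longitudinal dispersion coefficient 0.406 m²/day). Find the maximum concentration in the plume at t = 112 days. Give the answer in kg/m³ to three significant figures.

The peak of an instantaneous 1D plume sits at x = vt; there the Gaussian factor is 1 and C_max = M/(n_e·A·√(4πDt)), where n_e·A is the pore area the mass is dissolved in.
√(4πDt) = √(4π × 0.406 × 112) = 23.90 m, so C_max = 145/(0.25 × 9.32 × 23.90) = 2.60 kg/m³.

2.60 kg/m³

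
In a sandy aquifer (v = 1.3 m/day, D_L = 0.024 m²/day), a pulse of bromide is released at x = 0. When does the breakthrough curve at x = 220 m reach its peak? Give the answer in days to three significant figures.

For the 1D instantaneous-source solution, setting ∂C/∂t = 0 at fixed x gives v²t² + 2Dt − x² = 0, so t = (√(D² + v²x²) − D)/v².
√(D² + v²x²) = √(0.024² + 1.3² × 220²) = 286.0; v² = 1.69.
t = (286.0 − 0.024)/1.69 = 169 days (vs. the pure-advection estimate x/v = 169 d).

169 days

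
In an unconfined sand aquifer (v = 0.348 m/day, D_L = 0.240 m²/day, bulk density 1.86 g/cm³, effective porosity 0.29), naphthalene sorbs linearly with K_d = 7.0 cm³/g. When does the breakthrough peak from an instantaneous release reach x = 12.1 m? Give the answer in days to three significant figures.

Retardation factor R = 1 + ρ_b·K_d/n = 1 + 1.86 × 7.0/0.29 = 45.90.
Sorption retards both mechanisms: v_R = v/R = 0.007582 m/day, D_R = D/R = 0.005229 m²/day.
Peak time from v_R²t² + 2D_R t − x² = 0: t = (√(D_R² + v_R²x²) − D_R)/v_R².
√(D_R² + v_R²x²) = √(0.005229² + 0.007582² × 12.1²) = 0.09189; v_R² = 5.749e-05.
t = (0.09189 − 0.005229)/5.749e-05 = 1510 days.

1510 days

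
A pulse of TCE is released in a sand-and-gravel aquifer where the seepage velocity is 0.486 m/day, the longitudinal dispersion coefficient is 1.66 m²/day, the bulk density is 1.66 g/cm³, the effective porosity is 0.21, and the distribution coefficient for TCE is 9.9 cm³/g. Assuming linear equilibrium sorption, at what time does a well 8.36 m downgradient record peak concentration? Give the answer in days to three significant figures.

916 days

Retardation factor R = 1 + ρ_b·K_d/n = 1 + 1.66 × 9.9/0.21 = 79.26.
Sorption retards both mechanisms: v_R = v/R = 0.006132 m/day, D_R = D/R = 0.02094 m²/day.
Peak time from v_R²t² + 2D_R t − x² = 0: t = (√(D_R² + v_R²x²) − D_R)/v_R².
√(D_R² + v_R²x²) = √(0.02094² + 0.006132² × 8.36²) = 0.05538; v_R² = 3.760e-05.
t = (0.05538 − 0.02094)/3.760e-05 = 916 days.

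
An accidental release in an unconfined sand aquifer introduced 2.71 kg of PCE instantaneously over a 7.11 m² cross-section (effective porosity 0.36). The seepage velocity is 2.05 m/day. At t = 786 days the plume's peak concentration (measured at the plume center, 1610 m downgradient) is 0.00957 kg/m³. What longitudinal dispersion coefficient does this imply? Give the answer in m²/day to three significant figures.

At the plume center C_max = M/(n_e·A·√(4πDt)), so D = M²/(4πt·(n_e·A·C_max)²).
n_e·A·C_max = 0.36 × 7.11 × 0.00957 = 0.02450 kg/m.
D = 2.71²/(4π × 786 × 0.02450²) = 1.24 m²/day.

1.24 m²/day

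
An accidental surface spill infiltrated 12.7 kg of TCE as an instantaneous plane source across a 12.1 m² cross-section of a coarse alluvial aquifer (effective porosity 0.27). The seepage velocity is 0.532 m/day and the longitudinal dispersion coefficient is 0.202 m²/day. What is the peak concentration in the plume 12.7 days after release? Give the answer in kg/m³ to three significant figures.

0.685 kg/m³

The peak of an instantaneous 1D plume sits at x = vt; there the Gaussian factor is 1 and C_max = M/(n_e·A·√(4πDt)), where n_e·A is the pore area the mass is dissolved in.
√(4πDt) = √(4π × 0.202 × 12.7) = 5.678 m, so C_max = 12.7/(0.27 × 12.1 × 5.678) = 0.685 kg/m³.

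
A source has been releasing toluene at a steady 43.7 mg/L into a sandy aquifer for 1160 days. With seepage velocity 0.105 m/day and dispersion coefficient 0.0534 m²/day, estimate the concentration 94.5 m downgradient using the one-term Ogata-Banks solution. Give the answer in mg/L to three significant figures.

For a continuous step input, C/C₀ ≈ ½·erfc((x−vt)/(2√(Dt))).
vt = 0.105 × 1160 = 121.8 m and 2√(Dt) = 2√(0.0534 × 1160) = 15.74 m.
Argument (x−vt)/(2√(Dt)) = (94.5 − 121.8)/15.74 = -1.734; ½·erfc(-1.734) = 0.9929.
C = 43.7 × 0.9929 = 43.4 mg/L.

43.4 mg/L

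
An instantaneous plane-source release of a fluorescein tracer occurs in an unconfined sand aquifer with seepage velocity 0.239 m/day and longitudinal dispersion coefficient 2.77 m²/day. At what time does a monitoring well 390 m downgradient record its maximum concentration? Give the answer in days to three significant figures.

1580 days

For the 1D instantaneous-source solution, setting ∂C/∂t = 0 at fixed x gives v²t² + 2Dt − x² = 0, so t = (√(D² + v²x²) − D)/v².
√(D² + v²x²) = √(2.77² + 0.239² × 390²) = 93.25; v² = 0.057121.
t = (93.25 − 2.77)/0.057121 = 1580 days (vs. the pure-advection estimate x/v = 1630 d).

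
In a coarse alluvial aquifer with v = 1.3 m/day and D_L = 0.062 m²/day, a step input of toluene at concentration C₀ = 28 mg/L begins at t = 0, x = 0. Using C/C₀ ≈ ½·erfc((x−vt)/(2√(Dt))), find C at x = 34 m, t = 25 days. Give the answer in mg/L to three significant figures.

For a continuous step input, C/C₀ ≈ ½·erfc((x−vt)/(2√(Dt))).
vt = 1.3 × 25 = 32.5 m and 2√(Dt) = 2√(0.062 × 25) = 2.490 m.
Argument (x−vt)/(2√(Dt)) = (34 − 32.5)/2.490 = 0.6024; ½·erfc(0.6024) = 0.1971.
C = 28 × 0.1971 = 5.52 mg/L.

5.52 mg/L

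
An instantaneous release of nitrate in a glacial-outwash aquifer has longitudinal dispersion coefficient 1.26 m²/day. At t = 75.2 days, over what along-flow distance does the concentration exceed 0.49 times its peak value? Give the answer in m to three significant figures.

32.9 m

The plume is Gaussian with σ = √(2Dt) = √(2 × 1.26 × 75.2) = 13.77 m.
C/C_peak = exp(−Δx²/(2σ²)) = 0.49 ⇒ Δx = σ·√(−2 ln 0.49) = 13.77 × 1.194 = 16.44 m.
Width = 2Δx = 32.9 m.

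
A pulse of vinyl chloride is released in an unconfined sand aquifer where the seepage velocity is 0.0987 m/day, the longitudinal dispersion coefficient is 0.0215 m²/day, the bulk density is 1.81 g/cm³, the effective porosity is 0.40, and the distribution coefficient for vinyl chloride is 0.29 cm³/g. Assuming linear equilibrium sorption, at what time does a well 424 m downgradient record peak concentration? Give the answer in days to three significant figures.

9930 days

Retardation factor R = 1 + ρ_b·K_d/n = 1 + 1.81 × 0.29/0.40 = 2.312.
Sorption retards both mechanisms: v_R = v/R = 0.04269 m/day, D_R = D/R = 0.009299 m²/day.
Peak time from v_R²t² + 2D_R t − x² = 0: t = (√(D_R² + v_R²x²) − D_R)/v_R².
√(D_R² + v_R²x²) = √(0.009299² + 0.04269² × 424²) = 18.10; v_R² = 0.001822.
t = (18.10 − 0.009299)/0.001822 = 9930 days.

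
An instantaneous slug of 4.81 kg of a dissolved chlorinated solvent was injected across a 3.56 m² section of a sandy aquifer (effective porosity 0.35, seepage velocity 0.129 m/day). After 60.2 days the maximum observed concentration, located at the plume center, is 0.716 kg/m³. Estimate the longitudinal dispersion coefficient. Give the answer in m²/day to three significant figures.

0.0384 m²/day

At the plume center C_max = M/(n_e·A·√(4πDt)), so D = M²/(4πt·(n_e·A·C_max)²).
n_e·A·C_max = 0.35 × 3.56 × 0.716 = 0.8921 kg/m.
D = 4.81²/(4π × 60.2 × 0.8921²) = 0.0384 m²/day.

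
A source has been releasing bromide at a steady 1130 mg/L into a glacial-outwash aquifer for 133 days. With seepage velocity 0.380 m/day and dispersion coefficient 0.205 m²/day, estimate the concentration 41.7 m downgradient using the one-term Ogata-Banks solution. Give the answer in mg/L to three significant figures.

999 mg/L

For a continuous step input, C/C₀ ≈ ½·erfc((x−vt)/(2√(Dt))).
vt = 0.380 × 133 = 50.54 m and 2√(Dt) = 2√(0.205 × 133) = 10.44 m.
Argument (x−vt)/(2√(Dt)) = (41.7 − 50.54)/10.44 = -0.8467; ½·erfc(-0.8467) = 0.8844.
C = 1130 × 0.8844 = 999 mg/L.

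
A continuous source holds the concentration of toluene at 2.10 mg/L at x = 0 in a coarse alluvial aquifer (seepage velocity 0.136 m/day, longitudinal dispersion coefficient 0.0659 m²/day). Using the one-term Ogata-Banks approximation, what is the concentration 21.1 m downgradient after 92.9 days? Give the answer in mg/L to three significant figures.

For a continuous step input, C/C₀ ≈ ½·erfc((x−vt)/(2√(Dt))).
vt = 0.136 × 92.9 = 12.6344 m and 2√(Dt) = 2√(0.0659 × 92.9) = 4.949 m.
Argument (x−vt)/(2√(Dt)) = (21.1 − 12.6344)/4.949 = 1.711; ½·erfc(1.711) = 0.007766.
C = 2.10 × 0.007766 = 0.0163 mg/L.

0.0163 mg/L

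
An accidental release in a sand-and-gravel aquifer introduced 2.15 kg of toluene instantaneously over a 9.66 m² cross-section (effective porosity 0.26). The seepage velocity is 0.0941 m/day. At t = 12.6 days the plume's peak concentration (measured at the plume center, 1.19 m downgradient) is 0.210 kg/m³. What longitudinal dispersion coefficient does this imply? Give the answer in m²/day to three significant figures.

At the plume center C_max = M/(n_e·A·√(4πDt)), so D = M²/(4πt·(n_e·A·C_max)²).
n_e·A·C_max = 0.26 × 9.66 × 0.210 = 0.5274 kg/m.
D = 2.15²/(4π × 12.6 × 0.5274²) = 0.105 m²/day.

0.105 m²/day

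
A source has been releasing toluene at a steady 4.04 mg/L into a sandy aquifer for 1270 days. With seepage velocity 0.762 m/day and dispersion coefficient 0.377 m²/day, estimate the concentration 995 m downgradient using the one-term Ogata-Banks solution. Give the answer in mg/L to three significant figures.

For a continuous step input, C/C₀ ≈ ½·erfc((x−vt)/(2√(Dt))).
vt = 0.762 × 1270 = 967.74 m and 2√(Dt) = 2√(0.377 × 1270) = 43.76 m.
Argument (x−vt)/(2√(Dt)) = (995 − 967.74)/43.76 = 0.6229; ½·erfc(0.6229) = 0.1892.
C = 4.04 × 0.1892 = 0.764 mg/L.

0.764 mg/L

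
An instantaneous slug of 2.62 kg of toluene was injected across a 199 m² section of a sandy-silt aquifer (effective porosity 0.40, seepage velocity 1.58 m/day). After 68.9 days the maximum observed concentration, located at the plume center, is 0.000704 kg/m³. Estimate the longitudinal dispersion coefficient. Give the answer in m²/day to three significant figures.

2.52 m²/day

At the plume center C_max = M/(n_e·A·√(4πDt)), so D = M²/(4πt·(n_e·A·C_max)²).
n_e·A·C_max = 0.40 × 199 × 0.000704 = 0.05604 kg/m.
D = 2.62²/(4π × 68.9 × 0.05604²) = 2.52 m²/day.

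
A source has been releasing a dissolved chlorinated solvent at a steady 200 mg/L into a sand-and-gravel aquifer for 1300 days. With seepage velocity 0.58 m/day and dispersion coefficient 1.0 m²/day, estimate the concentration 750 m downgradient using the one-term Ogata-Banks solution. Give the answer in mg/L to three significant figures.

106 mg/L

For a continuous step input, C/C₀ ≈ ½·erfc((x−vt)/(2√(Dt))).
vt = 0.58 × 1300 = 754 m and 2√(Dt) = 2√(1.0 × 1300) = 72.11 m.
Argument (x−vt)/(2√(Dt)) = (750 − 754)/72.11 = -0.05547; ½·erfc(-0.05547) = 0.5313.
C = 200 × 0.5313 = 106 mg/L.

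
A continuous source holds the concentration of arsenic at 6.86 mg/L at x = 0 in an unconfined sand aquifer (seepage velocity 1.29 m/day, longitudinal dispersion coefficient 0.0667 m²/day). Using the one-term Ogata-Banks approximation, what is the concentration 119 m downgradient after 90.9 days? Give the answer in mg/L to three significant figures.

For a continuous step input, C/C₀ ≈ ½·erfc((x−vt)/(2√(Dt))).
vt = 1.29 × 90.9 = 117.261 m and 2√(Dt) = 2√(0.0667 × 90.9) = 4.925 m.
Argument (x−vt)/(2√(Dt)) = (119 − 117.261)/4.925 = 0.3531; ½·erfc(0.3531) = 0.3088.
C = 6.86 × 0.3088 = 2.12 mg/L.

2.12 mg/L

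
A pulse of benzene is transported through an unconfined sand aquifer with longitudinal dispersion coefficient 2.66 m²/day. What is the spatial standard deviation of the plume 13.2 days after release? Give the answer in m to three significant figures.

8.38 m

Dispersive spreading gives a Gaussian with σ² = 2Dt; advection only shifts the center.
σ = √(2 × 2.66 × 13.2) = 8.38 m.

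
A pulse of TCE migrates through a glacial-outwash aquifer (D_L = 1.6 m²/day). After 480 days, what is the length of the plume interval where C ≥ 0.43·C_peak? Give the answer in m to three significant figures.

The plume is Gaussian with σ = √(2Dt) = √(2 × 1.6 × 480) = 39.19 m.
C/C_peak = exp(−Δx²/(2σ²)) = 0.43 ⇒ Δx = σ·√(−2 ln 0.43) = 39.19 × 1.299 = 50.91 m.
Width = 2Δx = 102 m.

102 m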